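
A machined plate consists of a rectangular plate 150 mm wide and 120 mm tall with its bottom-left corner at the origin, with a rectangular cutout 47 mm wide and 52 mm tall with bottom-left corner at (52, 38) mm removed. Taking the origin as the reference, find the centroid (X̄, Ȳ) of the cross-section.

X̄ = 74.92 mm, Ȳ = 59.37 mm

Part | A | x̄ᵢ | ȳᵢ | A·x̄ᵢ | A·ȳᵢ
plate | 18000.00 | 75.00 | 60.00 | 1350000.00 | 1080000.00
hole | -2444.00 | 75.50 | 64.00 | -184522.00 | -156416.00
Σ | 15556.00 |  |  | 1165478.00 | 923584.00
X̄ = 1165478.00 / 15556.00 = 74.92 mm
Ȳ = 923584.00 / 15556.00 = 59.37 mm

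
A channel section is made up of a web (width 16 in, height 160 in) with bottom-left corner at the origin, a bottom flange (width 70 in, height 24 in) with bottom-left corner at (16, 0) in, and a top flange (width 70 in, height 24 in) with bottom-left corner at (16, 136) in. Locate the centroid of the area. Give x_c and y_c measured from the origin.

Part | A | x̄ᵢ | ȳᵢ | A·x̄ᵢ | A·ȳᵢ
web | 2560.00 | 8.00 | 80.00 | 20480.00 | 204800.00
bottom flange | 1680.00 | 51.00 | 12.00 | 85680.00 | 20160.00
top flange | 1680.00 | 51.00 | 148.00 | 85680.00 | 248640.00
Σ | 5920.00 |  |  | 191840.00 | 473600.00
x_c = 191840.00 / 5920.00 = 32.41 in
y_c = 473600.00 / 5920.00 = 80.00 in

x_c = 32.41 in, y_c = 80.00 in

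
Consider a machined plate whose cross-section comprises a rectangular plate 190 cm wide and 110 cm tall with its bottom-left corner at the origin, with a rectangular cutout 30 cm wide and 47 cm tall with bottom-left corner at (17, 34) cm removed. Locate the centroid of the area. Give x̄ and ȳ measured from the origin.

plate: A = 190 × 110 = 20900.00, centroid at (95.00, 55.00).
hole: A = −(30 × 47) = -1410.00, centroid at (32.00, 57.50).
ΣA = 19490.00 cm²
ΣAx̄ = (20900.00)(95.00) + (-1410.00)(32.00) = 1940380.00 cm³
ΣAȳ = (20900.00)(55.00) + (-1410.00)(57.50) = 1068425.00 cm³
x̄ = 1940380.00 / 19490.00 = 99.56 cm
ȳ = 1068425.00 / 19490.00 = 54.82 cm

x̄ = 99.56 cm, ȳ = 54.82 cm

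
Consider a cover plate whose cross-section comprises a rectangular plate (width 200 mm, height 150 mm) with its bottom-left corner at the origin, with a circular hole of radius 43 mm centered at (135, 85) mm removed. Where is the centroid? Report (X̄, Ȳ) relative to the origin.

X̄ = 91.60 mm, Ȳ = 72.60 mm

plate: A = 200 × 150 = 30000.00, centroid at (100.00, 75.00).
hole: A = −π·43² = -5808.80, centroid at (135.00, 85.00).
ΣA = 24191.20 mm²
ΣAX̄ = (30000.00)(100.00) + (-5808.80)(135.00) = 2215811.35 mm³
ΣAȲ = (30000.00)(75.00) + (-5808.80)(85.00) = 1756251.59 mm³
X̄ = 2215811.35 / 24191.20 = 91.60 mm
Ȳ = 1756251.59 / 24191.20 = 72.60 mm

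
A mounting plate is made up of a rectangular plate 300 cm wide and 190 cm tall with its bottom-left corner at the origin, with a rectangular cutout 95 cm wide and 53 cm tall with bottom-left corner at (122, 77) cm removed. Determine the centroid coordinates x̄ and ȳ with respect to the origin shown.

x̄ = 148.11 cm, ȳ = 94.18 cm

Part | A | x̄ᵢ | ȳᵢ | A·x̄ᵢ | A·ȳᵢ
plate | 57000.00 | 150.00 | 95.00 | 8550000.00 | 5415000.00
hole | -5035.00 | 169.50 | 103.50 | -853432.50 | -521122.50
Σ | 51965.00 |  |  | 7696567.50 | 4893877.50
x̄ = 7696567.50 / 51965.00 = 148.11 cm
ȳ = 4893877.50 / 51965.00 = 94.18 cm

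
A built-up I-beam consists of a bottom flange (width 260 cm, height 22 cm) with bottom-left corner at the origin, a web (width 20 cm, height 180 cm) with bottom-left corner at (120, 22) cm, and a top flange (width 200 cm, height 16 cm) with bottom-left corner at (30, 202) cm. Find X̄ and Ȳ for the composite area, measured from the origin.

X̄ = 130.00 cm, Ȳ = 90.90 cm

bottom flange: A = 260 × 22 = 5720.00, centroid at (130.00, 11.00).
web: A = 20 × 180 = 3600.00, centroid at (130.00, 112.00).
top flange: A = 200 × 16 = 3200.00, centroid at (130.00, 210.00).
ΣA = 12520.00 cm², ΣAX̄ = 1627600.00 cm³, ΣAȲ = 1138120.00 cm³.
X̄ = 1627600.00/12520.00 = 130.00 cm; Ȳ = 1138120.00/12520.00 = 90.90 cm.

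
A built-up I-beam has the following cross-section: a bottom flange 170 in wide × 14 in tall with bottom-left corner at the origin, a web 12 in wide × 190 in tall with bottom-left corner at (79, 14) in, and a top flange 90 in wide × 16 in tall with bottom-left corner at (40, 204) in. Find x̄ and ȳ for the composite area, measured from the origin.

x̄ = 85.00 in, ȳ = 93.52 in

bottom flange: A = 170 × 14 = 2380.00, centroid at (85.00, 7.00).
web: A = 12 × 190 = 2280.00, centroid at (85.00, 109.00).
top flange: A = 90 × 16 = 1440.00, centroid at (85.00, 212.00).
ΣA = 6100.00 in²
ΣAx̄ = (2380.00)(85.00) + (2280.00)(85.00) + (1440.00)(85.00) = 518500.00 in³
ΣAȳ = (2380.00)(7.00) + (2280.00)(109.00) + (1440.00)(212.00) = 570460.00 in³
x̄ = 518500.00 / 6100.00 = 85.00 in
ȳ = 570460.00 / 6100.00 = 93.52 in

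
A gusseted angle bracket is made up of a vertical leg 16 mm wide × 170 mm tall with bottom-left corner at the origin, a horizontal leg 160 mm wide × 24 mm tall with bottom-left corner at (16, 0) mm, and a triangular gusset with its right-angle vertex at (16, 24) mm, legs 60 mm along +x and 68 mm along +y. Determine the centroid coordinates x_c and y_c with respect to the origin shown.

x_c = 53.93 mm, y_c = 43.31 mm

vertical leg: A = 16 × 170 = 2720.00, centroid at (8.00, 85.00).
horizontal leg: A = 160 × 24 = 3840.00, centroid at (96.00, 12.00).
gusset: A = ½·60·68 = 2040.00, centroid at (36.00, 46.67).
ΣA = 8600.00 mm², ΣAx_c = 463840.00 mm³, ΣAy_c = 372480.00 mm³.
x_c = 463840.00/8600.00 = 53.93 mm; y_c = 372480.00/8600.00 = 43.31 mm.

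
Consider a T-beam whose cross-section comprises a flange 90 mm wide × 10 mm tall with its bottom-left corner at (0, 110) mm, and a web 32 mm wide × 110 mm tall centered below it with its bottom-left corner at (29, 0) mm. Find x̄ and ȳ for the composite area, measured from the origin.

x̄ = 45.00 mm, ȳ = 67.22 mm

web: A = 32 × 110 = 3520.00, centroid at (45.00, 55.00).
flange: A = 90 × 10 = 900.00, centroid at (45.00, 115.00).
ΣA = 4420.00 mm², ΣAx̄ = 198900.00 mm³, ΣAȳ = 297100.00 mm³.
x̄ = 198900.00/4420.00 = 45.00 mm; ȳ = 297100.00/4420.00 = 67.22 mm.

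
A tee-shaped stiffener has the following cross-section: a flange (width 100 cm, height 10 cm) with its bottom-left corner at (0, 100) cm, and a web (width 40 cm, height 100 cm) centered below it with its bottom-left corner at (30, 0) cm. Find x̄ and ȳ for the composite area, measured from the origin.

Part | A | x̄ᵢ | ȳᵢ | A·x̄ᵢ | A·ȳᵢ
web | 4000.00 | 50.00 | 50.00 | 200000.00 | 200000.00
flange | 1000.00 | 50.00 | 105.00 | 50000.00 | 105000.00
Σ | 5000.00 |  |  | 250000.00 | 305000.00
x̄ = 250000.00 / 5000.00 = 50.00 cm
ȳ = 305000.00 / 5000.00 = 61.00 cm

x̄ = 50.00 cm, ȳ = 61.00 cm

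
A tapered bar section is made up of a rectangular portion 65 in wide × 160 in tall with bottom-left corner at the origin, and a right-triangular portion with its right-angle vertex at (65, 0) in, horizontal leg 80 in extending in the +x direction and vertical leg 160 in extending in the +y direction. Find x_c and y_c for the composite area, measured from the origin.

rectangular portion: A = 65 × 160 = 10400.00, centroid at (32.50, 80.00).
triangular portion: A = ½·80·160 = 6400.00, centroid at (91.67, 53.33).
ΣA = 16800.00 in²
ΣAx_c = (10400.00)(32.50) + (6400.00)(91.67) = 924666.67 in³
ΣAy_c = (10400.00)(80.00) + (6400.00)(53.33) = 1173333.33 in³
x_c = 924666.67 / 16800.00 = 55.04 in
y_c = 1173333.33 / 16800.00 = 69.84 in

x_c = 55.04 in, y_c = 69.84 in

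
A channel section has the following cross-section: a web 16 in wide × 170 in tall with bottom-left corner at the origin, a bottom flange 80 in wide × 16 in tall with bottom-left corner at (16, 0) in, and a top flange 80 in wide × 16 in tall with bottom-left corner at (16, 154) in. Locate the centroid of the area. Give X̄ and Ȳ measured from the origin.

Part | A | x̄ᵢ | ȳᵢ | A·x̄ᵢ | A·ȳᵢ
web | 2720.00 | 8.00 | 85.00 | 21760.00 | 231200.00
bottom flange | 1280.00 | 56.00 | 8.00 | 71680.00 | 10240.00
top flange | 1280.00 | 56.00 | 162.00 | 71680.00 | 207360.00
Σ | 5280.00 |  |  | 165120.00 | 448800.00
X̄ = 165120.00 / 5280.00 = 31.27 in
Ȳ = 448800.00 / 5280.00 = 85.00 in

X̄ = 31.27 in, Ȳ = 85.00 in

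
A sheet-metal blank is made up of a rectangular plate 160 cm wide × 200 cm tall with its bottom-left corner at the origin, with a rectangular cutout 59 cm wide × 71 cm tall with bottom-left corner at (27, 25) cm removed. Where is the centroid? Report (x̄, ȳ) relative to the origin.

x̄ = 83.54 cm, ȳ = 105.95 cm

plate: A = 160 × 200 = 32000.00, centroid at (80.00, 100.00).
hole: A = −(59 × 71) = -4189.00, centroid at (56.50, 60.50).
ΣA = 27811.00 cm², ΣAx̄ = 2323321.50 cm³, ΣAȳ = 2946565.50 cm³.
x̄ = 2323321.50/27811.00 = 83.54 cm; ȳ = 2946565.50/27811.00 = 105.95 cm.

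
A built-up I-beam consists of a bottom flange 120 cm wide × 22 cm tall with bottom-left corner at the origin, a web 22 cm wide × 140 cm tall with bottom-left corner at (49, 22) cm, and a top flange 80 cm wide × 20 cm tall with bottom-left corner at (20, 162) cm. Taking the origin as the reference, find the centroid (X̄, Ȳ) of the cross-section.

bottom flange: A = 120 × 22 = 2640.00, centroid at (60.00, 11.00).
web: A = 22 × 140 = 3080.00, centroid at (60.00, 92.00).
top flange: A = 80 × 20 = 1600.00, centroid at (60.00, 172.00).
ΣA = 7320.00 cm²
ΣAX̄ = (2640.00)(60.00) + (3080.00)(60.00) + (1600.00)(60.00) = 439200.00 cm³
ΣAȲ = (2640.00)(11.00) + (3080.00)(92.00) + (1600.00)(172.00) = 587600.00 cm³
X̄ = 439200.00 / 7320.00 = 60.00 cm
Ȳ = 587600.00 / 7320.00 = 80.27 cm

X̄ = 60.00 cm, Ȳ = 80.27 cm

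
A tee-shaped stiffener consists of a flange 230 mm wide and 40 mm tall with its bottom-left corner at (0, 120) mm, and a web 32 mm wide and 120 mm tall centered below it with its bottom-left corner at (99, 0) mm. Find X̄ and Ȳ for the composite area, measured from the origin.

X̄ = 115.00 mm, Ȳ = 116.44 mm

web: A = 32 × 120 = 3840.00, centroid at (115.00, 60.00).
flange: A = 230 × 40 = 9200.00, centroid at (115.00, 140.00).
ΣA = 13040.00 mm², ΣAX̄ = 1499600.00 mm³, ΣAȲ = 1518400.00 mm³.
X̄ = 1499600.00/13040.00 = 115.00 mm; Ȳ = 1518400.00/13040.00 = 116.44 mm.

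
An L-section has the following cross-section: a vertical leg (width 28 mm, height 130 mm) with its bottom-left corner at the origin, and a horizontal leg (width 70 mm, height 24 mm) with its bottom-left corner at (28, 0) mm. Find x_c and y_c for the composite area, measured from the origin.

vertical leg: A = 28 × 130 = 3640.00, centroid at (14.00, 65.00).
horizontal leg: A = 70 × 24 = 1680.00, centroid at (63.00, 12.00).
ΣA = 5320.00 mm²
ΣAx_c = (3640.00)(14.00) + (1680.00)(63.00) = 156800.00 mm³
ΣAy_c = (3640.00)(65.00) + (1680.00)(12.00) = 256760.00 mm³
x_c = 156800.00 / 5320.00 = 29.47 mm
y_c = 256760.00 / 5320.00 = 48.26 mm

x_c = 29.47 mm, y_c = 48.26 mm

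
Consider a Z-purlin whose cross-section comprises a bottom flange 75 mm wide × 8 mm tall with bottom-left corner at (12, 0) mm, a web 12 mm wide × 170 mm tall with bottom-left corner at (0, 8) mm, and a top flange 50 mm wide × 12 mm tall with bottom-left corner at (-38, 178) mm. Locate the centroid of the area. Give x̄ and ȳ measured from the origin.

x̄ = 10.54 mm, ȳ = 93.37 mm

bottom flange: A = 75 × 8 = 600.00, centroid at (49.50, 4.00).
web: A = 12 × 170 = 2040.00, centroid at (6.00, 93.00).
top flange: A = 50 × 12 = 600.00, centroid at (-13.00, 184.00).
ΣA = 3240.00 mm²
ΣAx̄ = (600.00)(49.50) + (2040.00)(6.00) + (600.00)(-13.00) = 34140.00 mm³
ΣAȳ = (600.00)(4.00) + (2040.00)(93.00) + (600.00)(184.00) = 302520.00 mm³
x̄ = 34140.00 / 3240.00 = 10.54 mm
ȳ = 302520.00 / 3240.00 = 93.37 mm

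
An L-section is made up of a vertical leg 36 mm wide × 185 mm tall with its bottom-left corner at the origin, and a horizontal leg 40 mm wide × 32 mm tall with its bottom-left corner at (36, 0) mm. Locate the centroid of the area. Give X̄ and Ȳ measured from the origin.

vertical leg: A = 36 × 185 = 6660.00, centroid at (18.00, 92.50).
horizontal leg: A = 40 × 32 = 1280.00, centroid at (56.00, 16.00).
ΣA = 7940.00 mm²
ΣAX̄ = (6660.00)(18.00) + (1280.00)(56.00) = 191560.00 mm³
ΣAȲ = (6660.00)(92.50) + (1280.00)(16.00) = 636530.00 mm³
X̄ = 191560.00 / 7940.00 = 24.13 mm
Ȳ = 636530.00 / 7940.00 = 80.17 mm

X̄ = 24.13 mm, Ȳ = 80.17 mm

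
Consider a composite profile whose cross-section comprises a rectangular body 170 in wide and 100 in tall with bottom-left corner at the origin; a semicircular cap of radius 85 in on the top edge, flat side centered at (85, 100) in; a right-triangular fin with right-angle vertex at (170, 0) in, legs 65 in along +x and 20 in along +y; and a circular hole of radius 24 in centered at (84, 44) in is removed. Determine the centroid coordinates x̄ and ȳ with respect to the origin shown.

rectangular body: A = 170 × 100 = 17000.00, centroid at (85.00, 50.00).
semicircular top: A = ½π·85² = 11349.00, centroid at (85.00, 136.08).
triangular fin: A = ½·65·20 = 650.00, centroid at (191.67, 6.67).
hole: A = −π·24² = -1809.56, centroid at (84.00, 44.00).
ΣA = 27189.45 in²
ΣAx̄ = (17000.00)(85.00) + (11349.00)(85.00) + (650.00)(191.67) + (-1809.56)(84.00) = 2382245.81 in³
ΣAȳ = (17000.00)(50.00) + (11349.00)(136.08) + (650.00)(6.67) + (-1809.56)(44.00) = 2319029.82 in³
x̄ = 2382245.81 / 27189.45 = 87.62 in
ȳ = 2319029.82 / 27189.45 = 85.29 in

x̄ = 87.62 in, ȳ = 85.29 in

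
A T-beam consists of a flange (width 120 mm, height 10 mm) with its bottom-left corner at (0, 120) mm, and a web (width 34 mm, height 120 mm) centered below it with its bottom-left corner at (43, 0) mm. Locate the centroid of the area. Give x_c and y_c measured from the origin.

Part | A | x̄ᵢ | ȳᵢ | A·x̄ᵢ | A·ȳᵢ
web | 4080.00 | 60.00 | 60.00 | 244800.00 | 244800.00
flange | 1200.00 | 60.00 | 125.00 | 72000.00 | 150000.00
Σ | 5280.00 |  |  | 316800.00 | 394800.00
x_c = 316800.00 / 5280.00 = 60.00 mm
y_c = 394800.00 / 5280.00 = 74.77 mm

x_c = 60.00 mm, y_c = 74.77 mm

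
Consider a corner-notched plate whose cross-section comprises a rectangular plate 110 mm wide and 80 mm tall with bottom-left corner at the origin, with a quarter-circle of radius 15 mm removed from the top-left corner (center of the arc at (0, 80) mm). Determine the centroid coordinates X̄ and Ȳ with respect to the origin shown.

X̄ = 56.00 mm, Ȳ = 39.31 mm

plate: A = 110 × 80 = 8800.00, centroid at (55.00, 40.00).
removed quarter-circle: A = −¼π·15² = -176.71, centroid at (6.37, 73.63).
ΣA = 8623.29 mm²
ΣAX̄ = (8800.00)(55.00) + (-176.71)(6.37) = 482875.00 mm³
ΣAȲ = (8800.00)(40.00) + (-176.71)(73.63) = 338987.83 mm³
X̄ = 482875.00 / 8623.29 = 56.00 mm
Ȳ = 338987.83 / 8623.29 = 39.31 mm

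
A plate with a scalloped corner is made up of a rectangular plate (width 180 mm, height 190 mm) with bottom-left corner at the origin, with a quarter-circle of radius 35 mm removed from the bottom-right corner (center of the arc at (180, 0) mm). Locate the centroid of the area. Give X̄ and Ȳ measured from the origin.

X̄ = 87.82 mm, Ȳ = 97.32 mm

plate: A = 180 × 190 = 34200.00, centroid at (90.00, 95.00).
removed quarter-circle: A = −¼π·35² = -962.11, centroid at (165.15, 14.85).
ΣA = 33237.89 mm²
ΣAX̄ = (34200.00)(90.00) + (-962.11)(165.15) = 2919111.37 mm³
ΣAȲ = (34200.00)(95.00) + (-962.11)(14.85) = 3234708.33 mm³
X̄ = 2919111.37 / 33237.89 = 87.82 mm
Ȳ = 3234708.33 / 33237.89 = 97.32 mm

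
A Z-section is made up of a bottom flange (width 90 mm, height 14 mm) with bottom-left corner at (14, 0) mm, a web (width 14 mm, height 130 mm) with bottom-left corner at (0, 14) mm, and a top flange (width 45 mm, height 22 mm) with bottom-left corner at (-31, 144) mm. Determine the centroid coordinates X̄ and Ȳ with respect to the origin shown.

bottom flange: A = 90 × 14 = 1260.00, centroid at (59.00, 7.00).
web: A = 14 × 130 = 1820.00, centroid at (7.00, 79.00).
top flange: A = 45 × 22 = 990.00, centroid at (-8.50, 155.00).
ΣA = 4070.00 mm², ΣAX̄ = 78665.00 mm³, ΣAȲ = 306050.00 mm³.
X̄ = 78665.00/4070.00 = 19.33 mm; Ȳ = 306050.00/4070.00 = 75.20 mm.

X̄ = 19.33 mm, Ȳ = 75.20 mm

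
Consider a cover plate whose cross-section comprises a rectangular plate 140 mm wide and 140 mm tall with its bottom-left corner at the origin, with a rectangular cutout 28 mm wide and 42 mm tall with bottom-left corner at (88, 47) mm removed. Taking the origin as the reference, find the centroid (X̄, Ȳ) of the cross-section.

plate: A = 140 × 140 = 19600.00, centroid at (70.00, 70.00).
hole: A = −(28 × 42) = -1176.00, centroid at (102.00, 68.00).
ΣA = 18424.00 mm², ΣAX̄ = 1252048.00 mm³, ΣAȲ = 1292032.00 mm³.
X̄ = 1252048.00/18424.00 = 67.96 mm; Ȳ = 1292032.00/18424.00 = 70.13 mm.

X̄ = 67.96 mm, Ȳ = 70.13 mm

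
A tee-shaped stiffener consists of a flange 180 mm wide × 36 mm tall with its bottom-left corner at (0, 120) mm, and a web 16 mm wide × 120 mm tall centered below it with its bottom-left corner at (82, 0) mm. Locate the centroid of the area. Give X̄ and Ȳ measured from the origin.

X̄ = 90.00 mm, Ȳ = 120.17 mm

Part | A | x̄ᵢ | ȳᵢ | A·x̄ᵢ | A·ȳᵢ
web | 1920.00 | 90.00 | 60.00 | 172800.00 | 115200.00
flange | 6480.00 | 90.00 | 138.00 | 583200.00 | 894240.00
Σ | 8400.00 |  |  | 756000.00 | 1009440.00
X̄ = 756000.00 / 8400.00 = 90.00 mm
Ȳ = 1009440.00 / 8400.00 = 120.17 mm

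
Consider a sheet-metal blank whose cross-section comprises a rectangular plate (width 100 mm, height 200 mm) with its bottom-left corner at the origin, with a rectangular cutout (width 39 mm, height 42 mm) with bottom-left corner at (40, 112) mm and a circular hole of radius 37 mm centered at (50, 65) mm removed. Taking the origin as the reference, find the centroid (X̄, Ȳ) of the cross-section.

plate: A = 100 × 200 = 20000.00, centroid at (50.00, 100.00).
hole 1: A = −(39 × 42) = -1638.00, centroid at (59.50, 133.00).
hole 2: A = −π·37² = -4300.84, centroid at (50.00, 65.00).
ΣA = 14061.16 mm²
ΣAX̄ = (20000.00)(50.00) + (-1638.00)(59.50) + (-4300.84)(50.00) = 687496.98 mm³
ΣAȲ = (20000.00)(100.00) + (-1638.00)(133.00) + (-4300.84)(65.00) = 1502591.38 mm³
X̄ = 687496.98 / 14061.16 = 48.89 mm
Ȳ = 1502591.38 / 14061.16 = 106.86 mm

X̄ = 48.89 mm, Ȳ = 106.86 mm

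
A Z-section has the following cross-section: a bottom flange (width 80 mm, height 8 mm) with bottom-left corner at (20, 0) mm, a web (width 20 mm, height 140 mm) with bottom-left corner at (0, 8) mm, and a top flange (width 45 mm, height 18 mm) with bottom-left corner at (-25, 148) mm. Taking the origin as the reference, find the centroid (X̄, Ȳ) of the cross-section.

bottom flange: A = 80 × 8 = 640.00, centroid at (60.00, 4.00).
web: A = 20 × 140 = 2800.00, centroid at (10.00, 78.00).
top flange: A = 45 × 18 = 810.00, centroid at (-2.50, 157.00).
ΣA = 4250.00 mm², ΣAX̄ = 64375.00 mm³, ΣAȲ = 348130.00 mm³.
X̄ = 64375.00/4250.00 = 15.15 mm; Ȳ = 348130.00/4250.00 = 81.91 mm.

X̄ = 15.15 mm, Ȳ = 81.91 mm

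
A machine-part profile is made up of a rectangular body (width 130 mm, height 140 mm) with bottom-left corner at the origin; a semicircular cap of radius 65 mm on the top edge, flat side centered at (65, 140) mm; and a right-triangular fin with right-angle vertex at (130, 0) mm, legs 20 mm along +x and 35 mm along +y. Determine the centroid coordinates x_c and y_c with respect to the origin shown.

Part | A | x̄ᵢ | ȳᵢ | A·x̄ᵢ | A·ȳᵢ
rectangular body | 18200.00 | 65.00 | 70.00 | 1183000.00 | 1274000.00
semicircular top | 6636.61 | 65.00 | 167.59 | 431379.94 | 1112209.36
triangular fin | 350.00 | 136.67 | 11.67 | 47833.33 | 4083.33
Σ | 25186.61 |  |  | 1662213.27 | 2390292.69
x_c = 1662213.27 / 25186.61 = 66.00 mm
y_c = 2390292.69 / 25186.61 = 94.90 mm

x_c = 66.00 mm, y_c = 94.90 mm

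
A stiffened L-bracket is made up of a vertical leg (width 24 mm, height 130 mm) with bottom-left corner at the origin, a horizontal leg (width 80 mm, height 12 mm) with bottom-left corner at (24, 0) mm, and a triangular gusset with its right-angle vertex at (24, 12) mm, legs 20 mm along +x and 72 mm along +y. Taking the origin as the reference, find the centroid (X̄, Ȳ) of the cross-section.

X̄ = 25.20 mm, Ȳ = 48.85 mm

Part | A | x̄ᵢ | ȳᵢ | A·x̄ᵢ | A·ȳᵢ
vertical leg | 3120.00 | 12.00 | 65.00 | 37440.00 | 202800.00
horizontal leg | 960.00 | 64.00 | 6.00 | 61440.00 | 5760.00
gusset | 720.00 | 30.67 | 36.00 | 22080.00 | 25920.00
Σ | 4800.00 |  |  | 120960.00 | 234480.00
X̄ = 120960.00 / 4800.00 = 25.20 mm
Ȳ = 234480.00 / 4800.00 = 48.85 mm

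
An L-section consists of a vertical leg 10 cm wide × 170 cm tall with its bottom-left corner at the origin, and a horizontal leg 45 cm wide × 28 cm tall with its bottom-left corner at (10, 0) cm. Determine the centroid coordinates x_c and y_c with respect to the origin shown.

x_c = 16.71 cm, y_c = 54.78 cm

vertical leg: A = 10 × 170 = 1700.00, centroid at (5.00, 85.00).
horizontal leg: A = 45 × 28 = 1260.00, centroid at (32.50, 14.00).
ΣA = 2960.00 cm²
ΣAx_c = (1700.00)(5.00) + (1260.00)(32.50) = 49450.00 cm³
ΣAy_c = (1700.00)(85.00) + (1260.00)(14.00) = 162140.00 cm³
x_c = 49450.00 / 2960.00 = 16.71 cm
y_c = 162140.00 / 2960.00 = 54.78 cm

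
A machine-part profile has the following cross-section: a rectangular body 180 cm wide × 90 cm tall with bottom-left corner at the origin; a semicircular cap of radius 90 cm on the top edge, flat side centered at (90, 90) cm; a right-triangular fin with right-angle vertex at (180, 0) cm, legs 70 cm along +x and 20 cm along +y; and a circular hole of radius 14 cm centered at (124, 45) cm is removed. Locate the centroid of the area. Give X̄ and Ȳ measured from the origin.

X̄ = 92.01 cm, Ȳ = 80.57 cm

Part | A | x̄ᵢ | ȳᵢ | A·x̄ᵢ | A·ȳᵢ
rectangular body | 16200.00 | 90.00 | 45.00 | 1458000.00 | 729000.00
semicircular top | 12723.45 | 90.00 | 128.20 | 1145110.52 | 1631110.52
triangular fin | 700.00 | 203.33 | 6.67 | 142333.33 | 4666.67
hole | -615.75 | 124.00 | 45.00 | -76353.27 | -27708.85
Σ | 29007.70 |  |  | 2669090.59 | 2337068.34
X̄ = 2669090.59 / 29007.70 = 92.01 cm
Ȳ = 2337068.34 / 29007.70 = 80.57 cm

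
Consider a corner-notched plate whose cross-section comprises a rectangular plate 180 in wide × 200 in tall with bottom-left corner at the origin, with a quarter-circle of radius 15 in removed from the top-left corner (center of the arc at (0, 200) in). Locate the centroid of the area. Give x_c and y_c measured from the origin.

Part | A | x̄ᵢ | ȳᵢ | A·x̄ᵢ | A·ȳᵢ
plate | 36000.00 | 90.00 | 100.00 | 3240000.00 | 3600000.00
removed quarter-circle | -176.71 | 6.37 | 193.63 | -1125.00 | -34217.92
Σ | 35823.29 |  |  | 3238875.00 | 3565782.08
x_c = 3238875.00 / 35823.29 = 90.41 in
y_c = 3565782.08 / 35823.29 = 99.54 in

x_c = 90.41 in, y_c = 99.54 in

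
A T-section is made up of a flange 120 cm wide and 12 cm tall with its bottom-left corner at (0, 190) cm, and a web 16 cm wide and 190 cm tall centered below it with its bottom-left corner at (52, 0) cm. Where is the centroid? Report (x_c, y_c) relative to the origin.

web: A = 16 × 190 = 3040.00, centroid at (60.00, 95.00).
flange: A = 120 × 12 = 1440.00, centroid at (60.00, 196.00).
ΣA = 4480.00 cm², ΣAx_c = 268800.00 cm³, ΣAy_c = 571040.00 cm³.
x_c = 268800.00/4480.00 = 60.00 cm; y_c = 571040.00/4480.00 = 127.46 cm.

x_c = 60.00 cm, y_c = 127.46 cm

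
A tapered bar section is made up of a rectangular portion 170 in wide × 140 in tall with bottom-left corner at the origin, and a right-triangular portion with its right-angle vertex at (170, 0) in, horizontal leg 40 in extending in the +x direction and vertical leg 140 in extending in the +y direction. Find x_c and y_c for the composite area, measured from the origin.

rectangular portion: A = 170 × 140 = 23800.00, centroid at (85.00, 70.00).
triangular portion: A = ½·40·140 = 2800.00, centroid at (183.33, 46.67).
ΣA = 26600.00 in²
ΣAx_c = (23800.00)(85.00) + (2800.00)(183.33) = 2536333.33 in³
ΣAy_c = (23800.00)(70.00) + (2800.00)(46.67) = 1796666.67 in³
x_c = 2536333.33 / 26600.00 = 95.35 in
y_c = 1796666.67 / 26600.00 = 67.54 in

x_c = 95.35 in, y_c = 67.54 in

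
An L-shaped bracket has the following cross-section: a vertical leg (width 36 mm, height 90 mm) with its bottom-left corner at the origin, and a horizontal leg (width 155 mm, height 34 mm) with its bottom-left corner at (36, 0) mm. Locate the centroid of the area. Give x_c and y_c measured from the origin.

vertical leg: A = 36 × 90 = 3240.00, centroid at (18.00, 45.00).
horizontal leg: A = 155 × 34 = 5270.00, centroid at (113.50, 17.00).
ΣA = 8510.00 mm², ΣAx_c = 656465.00 mm³, ΣAy_c = 235390.00 mm³.
x_c = 656465.00/8510.00 = 77.14 mm; y_c = 235390.00/8510.00 = 27.66 mm.

x_c = 77.14 mm, y_c = 27.66 mm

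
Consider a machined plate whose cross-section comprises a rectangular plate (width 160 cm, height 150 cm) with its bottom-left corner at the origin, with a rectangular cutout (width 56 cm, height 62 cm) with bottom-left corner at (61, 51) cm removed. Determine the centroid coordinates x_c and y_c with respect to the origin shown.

x_c = 78.48 cm, y_c = 73.82 cm

Part | A | x̄ᵢ | ȳᵢ | A·x̄ᵢ | A·ȳᵢ
plate | 24000.00 | 80.00 | 75.00 | 1920000.00 | 1800000.00
hole | -3472.00 | 89.00 | 82.00 | -309008.00 | -284704.00
Σ | 20528.00 |  |  | 1610992.00 | 1515296.00
x_c = 1610992.00 / 20528.00 = 78.48 cm
y_c = 1515296.00 / 20528.00 = 73.82 cm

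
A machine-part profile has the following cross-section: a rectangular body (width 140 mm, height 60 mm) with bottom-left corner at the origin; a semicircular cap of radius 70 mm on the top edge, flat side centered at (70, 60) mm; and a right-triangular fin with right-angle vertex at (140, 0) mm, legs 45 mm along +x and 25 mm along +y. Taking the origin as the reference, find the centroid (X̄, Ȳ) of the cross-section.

X̄ = 72.87 mm, Ȳ = 56.85 mm

rectangular body: A = 140 × 60 = 8400.00, centroid at (70.00, 30.00).
semicircular top: A = ½π·70² = 7696.90, centroid at (70.00, 89.71).
triangular fin: A = ½·45·25 = 562.50, centroid at (155.00, 8.33).
ΣA = 16659.40 mm², ΣAX̄ = 1213970.64 mm³, ΣAȲ = 947168.29 mm³.
X̄ = 1213970.64/16659.40 = 72.87 mm; Ȳ = 947168.29/16659.40 = 56.85 mm.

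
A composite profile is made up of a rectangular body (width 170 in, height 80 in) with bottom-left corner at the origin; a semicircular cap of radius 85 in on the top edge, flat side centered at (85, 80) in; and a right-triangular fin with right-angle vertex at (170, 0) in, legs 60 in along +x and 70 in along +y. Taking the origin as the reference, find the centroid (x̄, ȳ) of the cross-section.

rectangular body: A = 170 × 80 = 13600.00, centroid at (85.00, 40.00).
semicircular top: A = ½π·85² = 11349.00, centroid at (85.00, 116.08).
triangular fin: A = ½·60·70 = 2100.00, centroid at (190.00, 23.33).
ΣA = 27049.00 in², ΣAx̄ = 2519665.29 in³, ΣAȳ = 1910336.94 in³.
x̄ = 2519665.29/27049.00 = 93.15 in; ȳ = 1910336.94/27049.00 = 70.63 in.

x̄ = 93.15 in, ȳ = 70.63 in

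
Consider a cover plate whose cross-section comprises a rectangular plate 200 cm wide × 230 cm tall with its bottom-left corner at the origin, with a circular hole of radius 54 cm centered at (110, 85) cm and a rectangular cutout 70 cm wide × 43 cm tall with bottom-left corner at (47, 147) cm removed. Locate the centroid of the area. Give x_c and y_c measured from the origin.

x_c = 98.89 cm, y_c = 118.36 cm

Part | A | x̄ᵢ | ȳᵢ | A·x̄ᵢ | A·ȳᵢ
plate | 46000.00 | 100.00 | 115.00 | 4600000.00 | 5290000.00
hole 1 | -9160.88 | 110.00 | 85.00 | -1007697.26 | -778675.16
hole 2 | -3010.00 | 82.00 | 168.50 | -246820.00 | -507185.00
Σ | 33829.12 |  |  | 3345482.74 | 4004139.84
x_c = 3345482.74 / 33829.12 = 98.89 cm
y_c = 4004139.84 / 33829.12 = 118.36 cm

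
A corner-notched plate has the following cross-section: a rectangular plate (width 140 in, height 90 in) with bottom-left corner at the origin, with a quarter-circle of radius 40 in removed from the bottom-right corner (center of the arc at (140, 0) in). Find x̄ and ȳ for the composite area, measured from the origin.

Part | A | x̄ᵢ | ȳᵢ | A·x̄ᵢ | A·ȳᵢ
plate | 12600.00 | 70.00 | 45.00 | 882000.00 | 567000.00
removed quarter-circle | -1256.64 | 123.02 | 16.98 | -154595.86 | -21333.33
Σ | 11343.36 |  |  | 727404.14 | 545666.67
x̄ = 727404.14 / 11343.36 = 64.13 in
ȳ = 545666.67 / 11343.36 = 48.10 in

x̄ = 64.13 in, ȳ = 48.10 in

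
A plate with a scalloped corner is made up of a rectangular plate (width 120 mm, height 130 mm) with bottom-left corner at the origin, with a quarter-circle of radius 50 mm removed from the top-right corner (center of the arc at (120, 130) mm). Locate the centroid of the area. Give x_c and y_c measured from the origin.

plate: A = 120 × 130 = 15600.00, centroid at (60.00, 65.00).
removed quarter-circle: A = −¼π·50² = -1963.50, centroid at (98.78, 108.78).
ΣA = 13636.50 mm², ΣAx_c = 742047.22 mm³, ΣAy_c = 800412.26 mm³.
x_c = 742047.22/13636.50 = 54.42 mm; y_c = 800412.26/13636.50 = 58.70 mm.

x_c = 54.42 mm, y_c = 58.70 mm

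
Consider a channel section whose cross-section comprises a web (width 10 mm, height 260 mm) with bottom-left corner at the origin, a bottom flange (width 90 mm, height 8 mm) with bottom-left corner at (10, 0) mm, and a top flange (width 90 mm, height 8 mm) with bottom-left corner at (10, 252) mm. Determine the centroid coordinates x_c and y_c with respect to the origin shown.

Part | A | x̄ᵢ | ȳᵢ | A·x̄ᵢ | A·ȳᵢ
web | 2600.00 | 5.00 | 130.00 | 13000.00 | 338000.00
bottom flange | 720.00 | 55.00 | 4.00 | 39600.00 | 2880.00
top flange | 720.00 | 55.00 | 256.00 | 39600.00 | 184320.00
Σ | 4040.00 |  |  | 92200.00 | 525200.00
x_c = 92200.00 / 4040.00 = 22.82 mm
y_c = 525200.00 / 4040.00 = 130.00 mm

x_c = 22.82 mm, y_c = 130.00 mm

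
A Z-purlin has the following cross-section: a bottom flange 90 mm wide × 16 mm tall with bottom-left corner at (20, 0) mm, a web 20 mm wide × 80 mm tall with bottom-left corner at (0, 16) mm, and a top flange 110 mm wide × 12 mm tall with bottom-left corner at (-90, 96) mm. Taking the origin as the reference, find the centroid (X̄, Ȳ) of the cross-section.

Part | A | x̄ᵢ | ȳᵢ | A·x̄ᵢ | A·ȳᵢ
bottom flange | 1440.00 | 65.00 | 8.00 | 93600.00 | 11520.00
web | 1600.00 | 10.00 | 56.00 | 16000.00 | 89600.00
top flange | 1320.00 | -35.00 | 102.00 | -46200.00 | 134640.00
Σ | 4360.00 |  |  | 63400.00 | 235760.00
X̄ = 63400.00 / 4360.00 = 14.54 mm
Ȳ = 235760.00 / 4360.00 = 54.07 mm

X̄ = 14.54 mm, Ȳ = 54.07 mm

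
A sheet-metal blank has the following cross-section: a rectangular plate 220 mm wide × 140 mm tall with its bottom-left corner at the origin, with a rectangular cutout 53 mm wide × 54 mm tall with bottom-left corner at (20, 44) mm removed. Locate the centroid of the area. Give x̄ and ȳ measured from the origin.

plate: A = 220 × 140 = 30800.00, centroid at (110.00, 70.00).
hole: A = −(53 × 54) = -2862.00, centroid at (46.50, 71.00).
ΣA = 27938.00 mm²
ΣAx̄ = (30800.00)(110.00) + (-2862.00)(46.50) = 3254917.00 mm³
ΣAȳ = (30800.00)(70.00) + (-2862.00)(71.00) = 1952798.00 mm³
x̄ = 3254917.00 / 27938.00 = 116.51 mm
ȳ = 1952798.00 / 27938.00 = 69.90 mm

x̄ = 116.51 mm, ȳ = 69.90 mm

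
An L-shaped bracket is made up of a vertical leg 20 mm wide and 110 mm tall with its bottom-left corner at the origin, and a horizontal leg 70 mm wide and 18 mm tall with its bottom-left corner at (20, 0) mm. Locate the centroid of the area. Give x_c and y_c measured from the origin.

x_c = 26.39 mm, y_c = 38.25 mm

vertical leg: A = 20 × 110 = 2200.00, centroid at (10.00, 55.00).
horizontal leg: A = 70 × 18 = 1260.00, centroid at (55.00, 9.00).
ΣA = 3460.00 mm²
ΣAx_c = (2200.00)(10.00) + (1260.00)(55.00) = 91300.00 mm³
ΣAy_c = (2200.00)(55.00) + (1260.00)(9.00) = 132340.00 mm³
x_c = 91300.00 / 3460.00 = 26.39 mm
y_c = 132340.00 / 3460.00 = 38.25 mm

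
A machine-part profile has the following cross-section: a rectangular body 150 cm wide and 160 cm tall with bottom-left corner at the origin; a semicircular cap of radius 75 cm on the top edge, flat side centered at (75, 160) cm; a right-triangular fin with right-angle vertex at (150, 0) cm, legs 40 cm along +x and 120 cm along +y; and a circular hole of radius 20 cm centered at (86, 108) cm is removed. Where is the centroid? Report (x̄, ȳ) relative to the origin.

x̄ = 80.83 cm, ȳ = 105.22 cm

Part | A | x̄ᵢ | ȳᵢ | A·x̄ᵢ | A·ȳᵢ
rectangular body | 24000.00 | 75.00 | 80.00 | 1800000.00 | 1920000.00
semicircular top | 8835.73 | 75.00 | 191.83 | 662679.70 | 1694966.69
triangular fin | 2400.00 | 163.33 | 40.00 | 392000.00 | 96000.00
hole | -1256.64 | 86.00 | 108.00 | -108070.79 | -135716.80
Σ | 33979.09 |  |  | 2746608.91 | 3575249.89
x̄ = 2746608.91 / 33979.09 = 80.83 cm
ȳ = 3575249.89 / 33979.09 = 105.22 cm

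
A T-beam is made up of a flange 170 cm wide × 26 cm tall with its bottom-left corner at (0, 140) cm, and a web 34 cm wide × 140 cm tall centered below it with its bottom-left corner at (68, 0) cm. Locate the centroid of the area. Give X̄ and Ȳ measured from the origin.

X̄ = 85.00 cm, Ȳ = 109.96 cm

web: A = 34 × 140 = 4760.00, centroid at (85.00, 70.00).
flange: A = 170 × 26 = 4420.00, centroid at (85.00, 153.00).
ΣA = 9180.00 cm²
ΣAX̄ = (4760.00)(85.00) + (4420.00)(85.00) = 780300.00 cm³
ΣAȲ = (4760.00)(70.00) + (4420.00)(153.00) = 1009460.00 cm³
X̄ = 780300.00 / 9180.00 = 85.00 cm
Ȳ = 1009460.00 / 9180.00 = 109.96 cm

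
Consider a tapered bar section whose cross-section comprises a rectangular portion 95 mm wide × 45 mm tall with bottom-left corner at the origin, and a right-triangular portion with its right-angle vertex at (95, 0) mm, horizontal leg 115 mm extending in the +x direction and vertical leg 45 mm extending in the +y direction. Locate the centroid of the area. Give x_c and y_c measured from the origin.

x_c = 79.86 mm, y_c = 19.67 mm

rectangular portion: A = 95 × 45 = 4275.00, centroid at (47.50, 22.50).
triangular portion: A = ½·115·45 = 2587.50, centroid at (133.33, 15.00).
ΣA = 6862.50 mm²
ΣAx_c = (4275.00)(47.50) + (2587.50)(133.33) = 548062.50 mm³
ΣAy_c = (4275.00)(22.50) + (2587.50)(15.00) = 135000.00 mm³
x_c = 548062.50 / 6862.50 = 79.86 mm
y_c = 135000.00 / 6862.50 = 19.67 mm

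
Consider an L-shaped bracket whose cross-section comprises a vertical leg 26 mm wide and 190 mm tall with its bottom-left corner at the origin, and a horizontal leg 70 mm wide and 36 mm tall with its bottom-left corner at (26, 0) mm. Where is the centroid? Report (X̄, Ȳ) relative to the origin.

X̄ = 29.21 mm, Ȳ = 68.99 mm

vertical leg: A = 26 × 190 = 4940.00, centroid at (13.00, 95.00).
horizontal leg: A = 70 × 36 = 2520.00, centroid at (61.00, 18.00).
ΣA = 7460.00 mm², ΣAX̄ = 217940.00 mm³, ΣAȲ = 514660.00 mm³.
X̄ = 217940.00/7460.00 = 29.21 mm; Ȳ = 514660.00/7460.00 = 68.99 mm.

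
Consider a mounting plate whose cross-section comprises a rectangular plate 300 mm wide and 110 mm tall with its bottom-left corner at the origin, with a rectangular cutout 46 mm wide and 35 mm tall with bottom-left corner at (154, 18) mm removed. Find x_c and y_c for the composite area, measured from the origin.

Part | A | x̄ᵢ | ȳᵢ | A·x̄ᵢ | A·ȳᵢ
plate | 33000.00 | 150.00 | 55.00 | 4950000.00 | 1815000.00
hole | -1610.00 | 177.00 | 35.50 | -284970.00 | -57155.00
Σ | 31390.00 |  |  | 4665030.00 | 1757845.00
x_c = 4665030.00 / 31390.00 = 148.62 mm
y_c = 1757845.00 / 31390.00 = 56.00 mm

x_c = 148.62 mm, y_c = 56.00 mm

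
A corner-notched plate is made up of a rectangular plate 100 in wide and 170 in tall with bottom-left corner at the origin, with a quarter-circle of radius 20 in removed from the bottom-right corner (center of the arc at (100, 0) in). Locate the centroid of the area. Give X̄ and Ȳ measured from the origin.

Part | A | x̄ᵢ | ȳᵢ | A·x̄ᵢ | A·ȳᵢ
plate | 17000.00 | 50.00 | 85.00 | 850000.00 | 1445000.00
removed quarter-circle | -314.16 | 91.51 | 8.49 | -28749.26 | -2666.67
Σ | 16685.84 |  |  | 821250.74 | 1442333.33
X̄ = 821250.74 / 16685.84 = 49.22 in
Ȳ = 1442333.33 / 16685.84 = 86.44 in

X̄ = 49.22 in, Ȳ = 86.44 in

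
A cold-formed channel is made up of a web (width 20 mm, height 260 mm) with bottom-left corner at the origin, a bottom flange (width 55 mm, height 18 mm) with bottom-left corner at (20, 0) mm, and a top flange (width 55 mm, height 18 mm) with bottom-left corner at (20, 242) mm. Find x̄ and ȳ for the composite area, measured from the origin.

x̄ = 20.34 mm, ȳ = 130.00 mm

web: A = 20 × 260 = 5200.00, centroid at (10.00, 130.00).
bottom flange: A = 55 × 18 = 990.00, centroid at (47.50, 9.00).
top flange: A = 55 × 18 = 990.00, centroid at (47.50, 251.00).
ΣA = 7180.00 mm², ΣAx̄ = 146050.00 mm³, ΣAȳ = 933400.00 mm³.
x̄ = 146050.00/7180.00 = 20.34 mm; ȳ = 933400.00/7180.00 = 130.00 mm.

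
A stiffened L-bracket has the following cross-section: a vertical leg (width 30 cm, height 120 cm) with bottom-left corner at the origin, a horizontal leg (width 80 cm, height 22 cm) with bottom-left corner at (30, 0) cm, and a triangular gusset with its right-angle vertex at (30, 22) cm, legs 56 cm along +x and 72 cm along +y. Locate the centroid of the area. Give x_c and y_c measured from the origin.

x_c = 37.33 cm, y_c = 44.48 cm

Part | A | x̄ᵢ | ȳᵢ | A·x̄ᵢ | A·ȳᵢ
vertical leg | 3600.00 | 15.00 | 60.00 | 54000.00 | 216000.00
horizontal leg | 1760.00 | 70.00 | 11.00 | 123200.00 | 19360.00
gusset | 2016.00 | 48.67 | 46.00 | 98112.00 | 92736.00
Σ | 7376.00 |  |  | 275312.00 | 328096.00
x_c = 275312.00 / 7376.00 = 37.33 cm
y_c = 328096.00 / 7376.00 = 44.48 cm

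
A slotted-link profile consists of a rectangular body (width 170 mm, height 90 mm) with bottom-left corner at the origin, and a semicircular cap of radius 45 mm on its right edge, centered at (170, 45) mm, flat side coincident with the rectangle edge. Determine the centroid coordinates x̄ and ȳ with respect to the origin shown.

Part | A | x̄ᵢ | ȳᵢ | A·x̄ᵢ | A·ȳᵢ
rectangular body | 15300.00 | 85.00 | 45.00 | 1300500.00 | 688500.00
semicircular end | 3180.86 | 189.10 | 45.00 | 601496.64 | 143138.82
Σ | 18480.86 |  |  | 1901996.64 | 831638.82
x̄ = 1901996.64 / 18480.86 = 102.92 mm
ȳ = 831638.82 / 18480.86 = 45.00 mm

x̄ = 102.92 mm, ȳ = 45.00 mm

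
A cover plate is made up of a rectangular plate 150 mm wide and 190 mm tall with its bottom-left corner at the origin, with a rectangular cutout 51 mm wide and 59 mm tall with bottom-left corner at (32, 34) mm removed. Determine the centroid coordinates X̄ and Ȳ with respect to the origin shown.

plate: A = 150 × 190 = 28500.00, centroid at (75.00, 95.00).
hole: A = −(51 × 59) = -3009.00, centroid at (57.50, 63.50).
ΣA = 25491.00 mm²
ΣAX̄ = (28500.00)(75.00) + (-3009.00)(57.50) = 1964482.50 mm³
ΣAȲ = (28500.00)(95.00) + (-3009.00)(63.50) = 2516428.50 mm³
X̄ = 1964482.50 / 25491.00 = 77.07 mm
Ȳ = 2516428.50 / 25491.00 = 98.72 mm

X̄ = 77.07 mm, Ȳ = 98.72 mm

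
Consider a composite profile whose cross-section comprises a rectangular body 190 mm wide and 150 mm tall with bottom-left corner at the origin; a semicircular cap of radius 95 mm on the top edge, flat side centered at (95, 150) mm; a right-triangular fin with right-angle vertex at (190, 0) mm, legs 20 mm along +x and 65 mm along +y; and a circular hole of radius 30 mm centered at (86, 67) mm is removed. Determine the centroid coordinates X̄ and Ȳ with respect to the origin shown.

X̄ = 97.26 mm, Ȳ = 115.07 mm

Part | A | x̄ᵢ | ȳᵢ | A·x̄ᵢ | A·ȳᵢ
rectangular body | 28500.00 | 95.00 | 75.00 | 2707500.00 | 2137500.00
semicircular top | 14176.44 | 95.00 | 190.32 | 1346761.50 | 2698048.86
triangular fin | 650.00 | 196.67 | 21.67 | 127833.33 | 14083.33
hole | -2827.43 | 86.00 | 67.00 | -243159.27 | -189438.04
Σ | 40499.00 |  |  | 3938935.56 | 4660194.16
X̄ = 3938935.56 / 40499.00 = 97.26 mm
Ȳ = 4660194.16 / 40499.00 = 115.07 mm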